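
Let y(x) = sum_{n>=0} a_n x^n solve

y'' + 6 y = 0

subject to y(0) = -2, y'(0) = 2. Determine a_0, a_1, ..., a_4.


Ansatz: y(x) = sum_{n>=0} a_n x^n, so y'(x) = sum_{n>=1} n a_n x^(n-1) and y''(x) = sum_{n>=2} n(n-1) a_n x^(n-2).
Substitute into P(x) y'' + Q(x) y' + R(x) y = 0 with P(x) = 1, Q(x) = 0, R(x) = 6, and match powers of x.
Initial conditions: a_0 = -2, a_1 = 2.
Setting the coefficient of each power of x to zero and solving order by order (substituting the coefficients already found):
  x^0: 2 a_2 + 6 a_0 = 0  ->  2 a_2 = -6 a_0 = 12  ->  a_2 = 6
  x^1: 6 a_3 + 6 a_1 = 0  ->  6 a_3 = -6 a_1 = -12  ->  a_3 = -2
  x^2: 12 a_4 + 6 a_2 = 0  ->  12 a_4 = -6 a_2 = -36  ->  a_4 = -3
Truncated series: y(x) = -2 + 2 x + 6 x^2 - 2 x^3 - 3 x^4 + O(x^5).

a_0 = -2; a_1 = 2; a_2 = 6; a_3 = -2; a_4 = -3


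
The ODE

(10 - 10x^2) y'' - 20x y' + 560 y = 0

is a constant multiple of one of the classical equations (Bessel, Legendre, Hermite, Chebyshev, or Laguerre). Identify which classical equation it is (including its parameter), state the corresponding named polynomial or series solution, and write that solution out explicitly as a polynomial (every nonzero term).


All three coefficients share the factor 10; dividing through by 10 gives  (1 - x^2) y'' - 2x y' + 56 y = 0.
This matches the Legendre equation (1 - x^2) y'' - 2x y' + n(n+1) y = 0 (note the -2x y' term) with n(n+1) = 56, so n = 7; the polynomial solution is P_7(x).
With y = sum_k a_k x^k, matching x^k gives (k+2)(k+1) a_{k+2} = [k(k+1) - n(n+1)] a_k = (k - 7)(k + 8) a_k. The right side vanishes at k = 7, so the series with the parity of 7 terminates at degree 7.
Standard normalization (P_n(1) = 1): leading coefficient (2n)!/(2^n (n!)^2) = 87178291200/(128*25401600) = 429/16, so a_7 = 429/16. Work downward with a_k = (k+1)(k+2) a_{k+2} / ((k - 7)(k + 8)):
  a_5 = (6)(7)(429/16) / ((5 - 7)(5 + 8)) = (9009/8)/(-26) = -693/16
  a_3 = (4)(5)(-693/16) / ((3 - 7)(3 + 8)) = (-3465/4)/(-44) = 315/16
  a_1 = (2)(3)(315/16) / ((1 - 7)(1 + 8)) = (945/8)/(-54) = -35/16
Hence P_7(x) = 429 x^7/16 - 693 x^5/16 + 315 x^3/16 - 35 x/16.

P_7(x); series = 429 x^7/16 - 693 x^5/16 + 315 x^3/16 - 35 x/16


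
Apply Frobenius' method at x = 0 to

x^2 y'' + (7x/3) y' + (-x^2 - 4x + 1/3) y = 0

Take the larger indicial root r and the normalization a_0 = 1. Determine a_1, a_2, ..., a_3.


Write in Frobenius form y'' + (p(x)/x) y' + (q(x)/x^2) y = 0:
  p(x) = 7/3,  q(x) = -x^2 - 4x + 1/3.
Indicial equation: r(r-1) + (7/3) r + (1/3) = 0 -> roots r_1 = -1/3, r_2 = -1.
Take r = r_1 = -1/3. Let y(x) = x^r sum_{n>=0} a_n x^n with a_0 = 1.
Substitute y = x^r sum a_n x^n and match x^{r+n}. The recurrence is
  D(n) a_n - 4 a_{n-1} - 1 a_{n-2} = 0,  where D(n) = (r+n)(r+n-1) + (7/3)(r+n) + (1/3).
  a_n = [4 a_{n-1} + 1 a_{n-2}] / D(n).
Since the indicial polynomial factors as (r - r_1)(r - r_2), D(n) = (r_1 + n - r_1)(r_1 + n - r_2) = n(n + 2/3).
Evaluating step by step (a_0 = 1):
  n = 1: D(1) = 1(1 + 2/3) = 5/3; numerator = 4(1) = 4; a_1 = (4)/(5/3) = 12/5
  n = 2: D(2) = 2(2 + 2/3) = 16/3; numerator = 4(12/5) + 1(1) = 53/5; a_2 = (53/5)/(16/3) = 159/80
  n = 3: D(3) = 3(3 + 2/3) = 11; numerator = 4(159/80) + 1(12/5) = 207/20; a_3 = (207/20)/(11) = 207/220

r = -1/3; a_0 = 1; a_1 = 12/5; a_2 = 159/80; a_3 = 207/220


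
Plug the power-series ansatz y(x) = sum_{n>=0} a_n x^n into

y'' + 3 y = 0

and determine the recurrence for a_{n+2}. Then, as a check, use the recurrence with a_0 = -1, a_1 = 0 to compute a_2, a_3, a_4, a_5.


Substitute y = sum_n a_n x^n into y'' + (const) y = 0.
y''(x) = sum_{n>=0} (n+2)(n+1) a_{n+2} x^n.
The ODE becomes sum_n [(n+2)(n+1) a_{n+2} + 3 a_n] x^n = 0.
Setting each coefficient to zero gives the recurrence:
  (n+2)(n+1) a_{n+2} + 3 a_n = 0,
  a_{n+2} = -3 / ((n+1)(n+2)) a_n.

Check with a_0 = -1, a_1 = 0 (apply the recurrence for n = 0, 1, 2, 3): a_0 = -1, a_1 = 0, a_2 = 3/2, a_3 = 0, a_4 = -3/8, a_5 = 0.

a_{n+2} = -3/((n+1)(n+2)) * a_n; check: a_0 = -1, a_1 = 0, a_2 = 3/2, a_3 = 0, a_4 = -3/8, a_5 = 0


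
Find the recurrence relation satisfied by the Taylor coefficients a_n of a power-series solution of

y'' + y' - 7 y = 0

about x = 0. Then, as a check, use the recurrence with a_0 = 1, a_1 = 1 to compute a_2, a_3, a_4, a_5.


Substitute y = sum_n a_n x^n.
y''(x) has coefficient (n+2)(n+1) a_{n+2} at x^n;
y'(x) has coefficient (n+1) a_{n+1} at x^n;
-7 y(x) has coefficient -7 a_n at x^n.
Matching x^n: (n+2)(n+1) a_{n+2} + (n+1) a_{n+1} - 7 a_n = 0.
Thus a_{n+2} = [-(n+1) a_{n+1} + 7 a_n] / ((n+1)(n+2)).

Check with a_0 = 1, a_1 = 1 (apply the recurrence for n = 0, 1, 2, 3): a_0 = 1, a_1 = 1, a_2 = 3, a_3 = 1/6, a_4 = 41/24, a_5 = -17/60.

a_(n+2) = [-(n+1) a_(n+1) + 7 a_n] / ((n+1)(n+2)); check: a_0 = 1, a_1 = 1, a_2 = 3, a_3 = 1/6, a_4 = 41/24, a_5 = -17/60


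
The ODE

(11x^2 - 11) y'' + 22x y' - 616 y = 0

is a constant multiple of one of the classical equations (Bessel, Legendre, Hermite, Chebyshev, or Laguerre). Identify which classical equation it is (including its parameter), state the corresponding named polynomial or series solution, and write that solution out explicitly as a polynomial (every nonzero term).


All three coefficients share the factor -11; dividing through by -11 gives  (1 - x^2) y'' - 2x y' + 56 y = 0.
This matches the Legendre equation (1 - x^2) y'' - 2x y' + n(n+1) y = 0 (note the -2x y' term) with n(n+1) = 56, so n = 7; the polynomial solution is P_7(x).
With y = sum_k a_k x^k, matching x^k gives (k+2)(k+1) a_{k+2} = [k(k+1) - n(n+1)] a_k = (k - 7)(k + 8) a_k. The right side vanishes at k = 7, so the series with the parity of 7 terminates at degree 7.
Standard normalization (P_n(1) = 1): leading coefficient (2n)!/(2^n (n!)^2) = 87178291200/(128*25401600) = 429/16, so a_7 = 429/16. Work downward with a_k = (k+1)(k+2) a_{k+2} / ((k - 7)(k + 8)):
  a_5 = (6)(7)(429/16) / ((5 - 7)(5 + 8)) = (9009/8)/(-26) = -693/16
  a_3 = (4)(5)(-693/16) / ((3 - 7)(3 + 8)) = (-3465/4)/(-44) = 315/16
  a_1 = (2)(3)(315/16) / ((1 - 7)(1 + 8)) = (945/8)/(-54) = -35/16
Hence P_7(x) = 429 x^7/16 - 693 x^5/16 + 315 x^3/16 - 35 x/16.

P_7(x); series = 429 x^7/16 - 693 x^5/16 + 315 x^3/16 - 35 x/16


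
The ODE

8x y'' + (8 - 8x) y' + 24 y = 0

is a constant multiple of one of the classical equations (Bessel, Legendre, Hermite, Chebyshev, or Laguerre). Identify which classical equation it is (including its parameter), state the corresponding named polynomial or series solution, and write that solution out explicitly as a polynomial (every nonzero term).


All three coefficients share the factor 8; dividing through by 8 gives  x y'' + (1 - x) y' + 3 y = 0.
This matches the Laguerre equation x y'' + (1 - x) y' + n y = 0 with n = 3; the polynomial solution is L_3(x).
With y = sum_k a_k x^k, matching x^k gives (k+1)k a_{k+1} + (k+1) a_{k+1} - k a_k + n a_k = 0, i.e. (k+1)^2 a_{k+1} = (k - n) a_k = (k - 3) a_k. The right side vanishes at k = 3, so the series terminates at degree 3.
Standard normalization L_n(0) = 1 gives a_0 = 1. Work upward with a_{k+1} = (k - 3) a_k / (k+1)^2:
  a_1 = (0 - 3)(1) / 1^2 = -3/1 = -3
  a_2 = (1 - 3)(-3) / 2^2 = 6/4 = 3/2
  a_3 = (2 - 3)(3/2) / 3^2 = (-3/2)/9 = -1/6
Hence L_3(x) = -x^3/6 + 3 x^2/2 - 3 x + 1.

L_3(x); series = -x^3/6 + 3 x^2/2 - 3 x + 1


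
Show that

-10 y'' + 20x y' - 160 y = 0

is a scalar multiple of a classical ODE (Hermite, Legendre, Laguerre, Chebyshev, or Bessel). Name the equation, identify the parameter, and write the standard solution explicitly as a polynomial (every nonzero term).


All three coefficients share the factor -10; dividing through by -10 gives  y'' - 2x y' + 16 y = 0.
This matches the Hermite equation y'' - 2x y' + 2n y = 0 with 2n = 16, so n = 8; the polynomial solution is H_8(x).
With y = sum_k a_k x^k, matching x^k gives (k+2)(k+1) a_{k+2} = 2(k - n) a_k = 2(k - 8) a_k. The right side vanishes at k = 8, so the series with the parity of 8 terminates at degree 8.
Standard normalization: leading coefficient of H_n is 2^n, so a_8 = 2^8 = 256. Work downward with a_k = (k+1)(k+2) a_{k+2} / (2(k - n)):
  a_6 = (7)(8)(256) / (2(6 - 8)) = 14336/(-4) = -3584
  a_4 = (5)(6)(-3584) / (2(4 - 8)) = -107520/(-8) = 13440
  a_2 = (3)(4)(13440) / (2(2 - 8)) = 161280/(-12) = -13440
  a_0 = (1)(2)(-13440) / (2(0 - 8)) = -26880/(-16) = 1680
Hence H_8(x) = 256 x^8 - 3584 x^6 + 13440 x^4 - 13440 x^2 + 1680.

H_8(x); series = 256 x^8 - 3584 x^6 + 13440 x^4 - 13440 x^2 + 1680


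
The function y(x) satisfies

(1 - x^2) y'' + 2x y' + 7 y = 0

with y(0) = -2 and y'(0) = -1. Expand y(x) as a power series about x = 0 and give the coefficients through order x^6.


Ansatz: y(x) = sum_{n>=0} a_n x^n, so y'(x) = sum_{n>=1} n a_n x^(n-1) and y''(x) = sum_{n>=2} n(n-1) a_n x^(n-2).
Substitute into P(x) y'' + Q(x) y' + R(x) y = 0 with P(x) = 1 - x^2, Q(x) = 2x, R(x) = 7, and match powers of x.
Initial conditions: a_0 = -2, a_1 = -1.
Setting the coefficient of each power of x to zero and solving order by order (substituting the coefficients already found):
  x^0: 2 a_2 + 7 a_0 = 0  ->  2 a_2 = -7 a_0 = 14  ->  a_2 = 7
  x^1: 6 a_3 + 9 a_1 = 0  ->  6 a_3 = -9 a_1 = 9  ->  a_3 = 3/2
  x^2: 12 a_4 + 9 a_2 = 0  ->  12 a_4 = -9 a_2 = -63  ->  a_4 = -21/4
  x^3: 20 a_5 + 7 a_3 = 0  ->  20 a_5 = -7 a_3 = -21/2  ->  a_5 = -21/40
  x^4: 30 a_6 + 3 a_4 = 0  ->  30 a_6 = -3 a_4 = 63/4  ->  a_6 = 21/40
Truncated series: y(x) = -2 - x + 7 x^2 + (3/2) x^3 - (21/4) x^4 - (21/40) x^5 + (21/40) x^6 + O(x^7).

a_0 = -2; a_1 = -1; a_2 = 7; a_3 = 3/2; a_4 = -21/4; a_5 = -21/40; a_6 = 21/40


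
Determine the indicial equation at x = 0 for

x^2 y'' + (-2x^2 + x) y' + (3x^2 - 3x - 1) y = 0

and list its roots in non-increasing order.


Divide by x^2 to reach normal form y'' + P_1(x) y' + P_2(x) y = 0 with P_1(x) = -2 + 1/x and P_2(x) = 3 - 3/x - 1/x^2.
x = 0 is a singular point because the y'-coefficient -2 + 1/x has a pole at x = 0 and the y-coefficient 3 - 3/x - 1/x^2 has a pole at x = 0.
It is a regular singular point because x P_1(x) = p(x) = 1 - 2x and x^2 P_2(x) = q(x) = 3x^2 - 3x - 1 are polynomials, hence analytic at x = 0.
p(0) = 1,  q(0) = -1.
Indicial equation: r(r-1) + p(0) r + q(0) = 0, i.e. r^2 + (p(0) - 1) r + q(0) = 0, i.e. r^2 - 1 = 0.
Discriminant: (0)^2 - 4(-1) = 4, so r = (0 ± 2)/2.
Solving: r_1 = 1, r_2 = -1.

indicial: r^2 - 1 = 0; roots r_1 = 1, r_2 = -1


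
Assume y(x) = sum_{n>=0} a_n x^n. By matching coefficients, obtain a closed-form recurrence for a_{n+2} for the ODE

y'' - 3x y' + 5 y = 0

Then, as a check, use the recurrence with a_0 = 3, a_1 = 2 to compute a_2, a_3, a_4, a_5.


Substitute y = sum_n a_n x^n.
y''(x) has coefficient (n+2)(n+1) a_{n+2} at x^n;
-3 x y'(x) has coefficient -3 n a_n at x^n (shift);
5 y(x) has coefficient 5 a_n at x^n.
Matching x^n: (n+2)(n+1) a_{n+2} + (-3n + 5) a_n = 0.
Thus a_{n+2} = (3n - 5) / ((n+1)(n+2)) * a_n.

Check with a_0 = 3, a_1 = 2 (apply the recurrence for n = 0, 1, 2, 3): a_0 = 3, a_1 = 2, a_2 = -15/2, a_3 = -2/3, a_4 = -5/8, a_5 = -2/15.

a_(n+2) = (3n - 5) / ((n+1)(n+2)) * a_n; check: a_0 = 3, a_1 = 2, a_2 = -15/2, a_3 = -2/3, a_4 = -5/8, a_5 = -2/15


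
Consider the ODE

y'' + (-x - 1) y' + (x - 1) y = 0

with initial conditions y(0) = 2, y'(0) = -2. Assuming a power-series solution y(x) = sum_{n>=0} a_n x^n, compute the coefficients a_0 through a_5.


Ansatz: y(x) = sum_{n>=0} a_n x^n, so y'(x) = sum_{n>=1} n a_n x^(n-1) and y''(x) = sum_{n>=2} n(n-1) a_n x^(n-2).
Substitute into P(x) y'' + Q(x) y' + R(x) y = 0 with P(x) = 1, Q(x) = -x - 1, R(x) = x - 1, and match powers of x.
Initial conditions: a_0 = 2, a_1 = -2.
Setting the coefficient of each power of x to zero and solving order by order (substituting the coefficients already found):
  x^0: 2 a_2 - a_1 - a_0 = 0  ->  2 a_2 = a_1 + a_0 = 0  ->  a_2 = 0
  x^1: 6 a_3 - 2 a_2 - 2 a_1 + a_0 = 0  ->  6 a_3 = 2 a_2 + 2 a_1 - a_0 = -6  ->  a_3 = -1
  x^2: 12 a_4 - 3 a_3 - 3 a_2 + a_1 = 0  ->  12 a_4 = 3 a_3 + 3 a_2 - a_1 = -1  ->  a_4 = -1/12
  x^3: 20 a_5 - 4 a_4 - 4 a_3 + a_2 = 0  ->  20 a_5 = 4 a_4 + 4 a_3 - a_2 = -13/3  ->  a_5 = -13/60
Truncated series: y(x) = 2 - 2 x - x^3 - (1/12) x^4 - (13/60) x^5 + O(x^6).

a_0 = 2; a_1 = -2; a_2 = 0; a_3 = -1; a_4 = -1/12; a_5 = -13/60


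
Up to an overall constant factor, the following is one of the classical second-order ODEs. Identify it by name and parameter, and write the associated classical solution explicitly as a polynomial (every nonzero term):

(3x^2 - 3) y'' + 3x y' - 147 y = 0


All three coefficients share the factor -3; dividing through by -3 gives  (1 - x^2) y'' - x y' + 49 y = 0.
This matches the Chebyshev equation (1 - x^2) y'' - x y' + n^2 y = 0 (note the -x y' term, not -2x y') with n^2 = 49, so n = 7; the polynomial solution is T_7(x).
With y = sum_k a_k x^k, matching x^k gives (k+2)(k+1) a_{k+2} = (k^2 - n^2) a_k = (k - 7)(k + 7) a_k. The right side vanishes at k = 7, so the series with the parity of 7 terminates at degree 7.
Standard normalization: leading coefficient of T_n is 2^(n-1), so a_7 = 2^6 = 64. Work downward with a_k = (k+1)(k+2) a_{k+2} / ((k - 7)(k + 7)):
  a_5 = (6)(7)(64) / ((5 - 7)(5 + 7)) = 2688/(-24) = -112
  a_3 = (4)(5)(-112) / ((3 - 7)(3 + 7)) = -2240/(-40) = 56
  a_1 = (2)(3)(56) / ((1 - 7)(1 + 7)) = 336/(-48) = -7
Hence T_7(x) = 64 x^7 - 112 x^5 + 56 x^3 - 7 x.

T_7(x); series = 64 x^7 - 112 x^5 + 56 x^3 - 7 x


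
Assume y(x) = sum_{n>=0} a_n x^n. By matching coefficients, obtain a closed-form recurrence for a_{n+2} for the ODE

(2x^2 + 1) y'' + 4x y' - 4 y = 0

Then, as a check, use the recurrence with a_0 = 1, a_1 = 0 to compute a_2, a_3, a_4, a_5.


Substitute y = sum_n a_n x^n.
(1 + 2 x^2) y'' contributes (n+2)(n+1) a_{n+2} + 2 n(n-1) a_n at x^n.
4 x y'(x) contributes 4 n a_n at x^n.
-4 y(x) contributes -4 a_n at x^n.
Matching x^n: (n+2)(n+1) a_{n+2} + (2 n(n-1) + 4 n - 4) a_n = 0.
Thus a_{n+2} = (-2 n(n-1) - 4 n + 4) / ((n+1)(n+2)) * a_n.

Check with a_0 = 1, a_1 = 0 (apply the recurrence for n = 0, 1, 2, 3): a_0 = 1, a_1 = 0, a_2 = 2, a_3 = 0, a_4 = -4/3, a_5 = 0.

a_(n+2) = (-2 n(n-1) - 4 n + 4) / ((n+1)(n+2)) * a_n; check: a_0 = 1, a_1 = 0, a_2 = 2, a_3 = 0, a_4 = -4/3, a_5 = 0


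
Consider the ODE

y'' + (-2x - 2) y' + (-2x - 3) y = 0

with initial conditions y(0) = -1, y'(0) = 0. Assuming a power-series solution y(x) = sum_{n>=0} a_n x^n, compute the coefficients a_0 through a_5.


Ansatz: y(x) = sum_{n>=0} a_n x^n, so y'(x) = sum_{n>=1} n a_n x^(n-1) and y''(x) = sum_{n>=2} n(n-1) a_n x^(n-2).
Substitute into P(x) y'' + Q(x) y' + R(x) y = 0 with P(x) = 1, Q(x) = -2x - 2, R(x) = -2x - 3, and match powers of x.
Initial conditions: a_0 = -1, a_1 = 0.
Setting the coefficient of each power of x to zero and solving order by order (substituting the coefficients already found):
  x^0: 2 a_2 - 2 a_1 - 3 a_0 = 0  ->  2 a_2 = 2 a_1 + 3 a_0 = -3  ->  a_2 = -3/2
  x^1: 6 a_3 - 4 a_2 - 5 a_1 - 2 a_0 = 0  ->  6 a_3 = 4 a_2 + 5 a_1 + 2 a_0 = -8  ->  a_3 = -4/3
  x^2: 12 a_4 - 6 a_3 - 7 a_2 - 2 a_1 = 0  ->  12 a_4 = 6 a_3 + 7 a_2 + 2 a_1 = -37/2  ->  a_4 = -37/24
  x^3: 20 a_5 - 8 a_4 - 9 a_3 - 2 a_2 = 0  ->  20 a_5 = 8 a_4 + 9 a_3 + 2 a_2 = -82/3  ->  a_5 = -41/30
Truncated series: y(x) = -1 - (3/2) x^2 - (4/3) x^3 - (37/24) x^4 - (41/30) x^5 + O(x^6).

a_0 = -1; a_1 = 0; a_2 = -3/2; a_3 = -4/3; a_4 = -37/24; a_5 = -41/30


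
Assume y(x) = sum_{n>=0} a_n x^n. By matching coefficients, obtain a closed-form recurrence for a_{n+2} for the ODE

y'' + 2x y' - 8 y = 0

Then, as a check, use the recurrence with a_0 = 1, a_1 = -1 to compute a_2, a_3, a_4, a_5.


Substitute y = sum_n a_n x^n.
y''(x) has coefficient (n+2)(n+1) a_{n+2} at x^n;
2 x y'(x) has coefficient 2 n a_n at x^n (shift);
-8 y(x) has coefficient -8 a_n at x^n.
Matching x^n: (n+2)(n+1) a_{n+2} + (2n - 8) a_n = 0.
Thus a_{n+2} = (-2n + 8) / ((n+1)(n+2)) * a_n.

Check with a_0 = 1, a_1 = -1 (apply the recurrence for n = 0, 1, 2, 3): a_0 = 1, a_1 = -1, a_2 = 4, a_3 = -1, a_4 = 4/3, a_5 = -1/10.

a_(n+2) = (-2n + 8) / ((n+1)(n+2)) * a_n; check: a_0 = 1, a_1 = -1, a_2 = 4, a_3 = -1, a_4 = 4/3, a_5 = -1/10


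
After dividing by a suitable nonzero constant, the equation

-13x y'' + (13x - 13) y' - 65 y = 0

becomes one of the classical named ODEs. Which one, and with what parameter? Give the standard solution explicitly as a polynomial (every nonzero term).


All three coefficients share the factor -13; dividing through by -13 gives  x y'' + (1 - x) y' + 5 y = 0.
This matches the Laguerre equation x y'' + (1 - x) y' + n y = 0 with n = 5; the polynomial solution is L_5(x).
With y = sum_k a_k x^k, matching x^k gives (k+1)k a_{k+1} + (k+1) a_{k+1} - k a_k + n a_k = 0, i.e. (k+1)^2 a_{k+1} = (k - n) a_k = (k - 5) a_k. The right side vanishes at k = 5, so the series terminates at degree 5.
Standard normalization L_n(0) = 1 gives a_0 = 1. Work upward with a_{k+1} = (k - 5) a_k / (k+1)^2:
  a_1 = (0 - 5)(1) / 1^2 = -5/1 = -5
  a_2 = (1 - 5)(-5) / 2^2 = 20/4 = 5
  a_3 = (2 - 5)(5) / 3^2 = -15/9 = -5/3
  a_4 = (3 - 5)(-5/3) / 4^2 = (10/3)/16 = 5/24
  a_5 = (4 - 5)(5/24) / 5^2 = (-5/24)/25 = -1/120
Hence L_5(x) = -x^5/120 + 5 x^4/24 - 5 x^3/3 + 5 x^2 - 5 x + 1.

L_5(x); series = -x^5/120 + 5 x^4/24 - 5 x^3/3 + 5 x^2 - 5 x + 1


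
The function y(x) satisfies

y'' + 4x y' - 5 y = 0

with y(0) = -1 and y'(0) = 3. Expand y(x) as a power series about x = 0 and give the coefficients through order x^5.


Ansatz: y(x) = sum_{n>=0} a_n x^n, so y'(x) = sum_{n>=1} n a_n x^(n-1) and y''(x) = sum_{n>=2} n(n-1) a_n x^(n-2).
Substitute into P(x) y'' + Q(x) y' + R(x) y = 0 with P(x) = 1, Q(x) = 4x, R(x) = -5, and match powers of x.
Initial conditions: a_0 = -1, a_1 = 3.
Setting the coefficient of each power of x to zero and solving order by order (substituting the coefficients already found):
  x^0: 2 a_2 - 5 a_0 = 0  ->  2 a_2 = 5 a_0 = -5  ->  a_2 = -5/2
  x^1: 6 a_3 - a_1 = 0  ->  6 a_3 = a_1 = 3  ->  a_3 = 1/2
  x^2: 12 a_4 + 3 a_2 = 0  ->  12 a_4 = -3 a_2 = 15/2  ->  a_4 = 5/8
  x^3: 20 a_5 + 7 a_3 = 0  ->  20 a_5 = -7 a_3 = -7/2  ->  a_5 = -7/40
Truncated series: y(x) = -1 + 3 x - (5/2) x^2 + (1/2) x^3 + (5/8) x^4 - (7/40) x^5 + O(x^6).

a_0 = -1; a_1 = 3; a_2 = -5/2; a_3 = 1/2; a_4 = 5/8; a_5 = -7/40


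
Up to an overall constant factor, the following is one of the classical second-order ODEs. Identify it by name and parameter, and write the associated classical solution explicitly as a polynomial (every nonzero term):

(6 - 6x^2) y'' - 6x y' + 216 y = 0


All three coefficients share the factor 6; dividing through by 6 gives  (1 - x^2) y'' - x y' + 36 y = 0.
This matches the Chebyshev equation (1 - x^2) y'' - x y' + n^2 y = 0 (note the -x y' term, not -2x y') with n^2 = 36, so n = 6; the polynomial solution is T_6(x).
With y = sum_k a_k x^k, matching x^k gives (k+2)(k+1) a_{k+2} = (k^2 - n^2) a_k = (k - 6)(k + 6) a_k. The right side vanishes at k = 6, so the series with the parity of 6 terminates at degree 6.
Standard normalization: leading coefficient of T_n is 2^(n-1), so a_6 = 2^5 = 32. Work downward with a_k = (k+1)(k+2) a_{k+2} / ((k - 6)(k + 6)):
  a_4 = (5)(6)(32) / ((4 - 6)(4 + 6)) = 960/(-20) = -48
  a_2 = (3)(4)(-48) / ((2 - 6)(2 + 6)) = -576/(-32) = 18
  a_0 = (1)(2)(18) / ((0 - 6)(0 + 6)) = 36/(-36) = -1
Hence T_6(x) = 32 x^6 - 48 x^4 + 18 x^2 - 1.

T_6(x); series = 32 x^6 - 48 x^4 + 18 x^2 - 1


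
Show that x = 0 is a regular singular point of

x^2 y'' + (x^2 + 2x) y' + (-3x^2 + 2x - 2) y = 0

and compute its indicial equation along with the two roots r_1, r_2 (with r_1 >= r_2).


Divide by x^2 to reach normal form y'' + P_1(x) y' + P_2(x) y = 0 with P_1(x) = 1 + 2/x and P_2(x) = -3 + 2/x - 2/x^2.
x = 0 is a singular point because the y'-coefficient 1 + 2/x has a pole at x = 0 and the y-coefficient -3 + 2/x - 2/x^2 has a pole at x = 0.
It is a regular singular point because x P_1(x) = p(x) = x + 2 and x^2 P_2(x) = q(x) = -3x^2 + 2x - 2 are polynomials, hence analytic at x = 0.
p(0) = 2,  q(0) = -2.
Indicial equation: r(r-1) + p(0) r + q(0) = 0, i.e. r^2 + (p(0) - 1) r + q(0) = 0, i.e. r^2 + 1 r - 2 = 0.
Discriminant: (1)^2 - 4(-2) = 9, so r = (-1 ± 3)/2.
Solving: r_1 = 1, r_2 = -2.

indicial: r^2 + 1 r - 2 = 0; roots r_1 = 1, r_2 = -2


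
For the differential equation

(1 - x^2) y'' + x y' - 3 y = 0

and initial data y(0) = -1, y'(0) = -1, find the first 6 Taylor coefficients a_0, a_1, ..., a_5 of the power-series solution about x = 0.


Ansatz: y(x) = sum_{n>=0} a_n x^n, so y'(x) = sum_{n>=1} n a_n x^(n-1) and y''(x) = sum_{n>=2} n(n-1) a_n x^(n-2).
Substitute into P(x) y'' + Q(x) y' + R(x) y = 0 with P(x) = 1 - x^2, Q(x) = x, R(x) = -3, and match powers of x.
Initial conditions: a_0 = -1, a_1 = -1.
Setting the coefficient of each power of x to zero and solving order by order (substituting the coefficients already found):
  x^0: 2 a_2 - 3 a_0 = 0  ->  2 a_2 = 3 a_0 = -3  ->  a_2 = -3/2
  x^1: 6 a_3 - 2 a_1 = 0  ->  6 a_3 = 2 a_1 = -2  ->  a_3 = -1/3
  x^2: 12 a_4 - 3 a_2 = 0  ->  12 a_4 = 3 a_2 = -9/2  ->  a_4 = -3/8
  x^3: 20 a_5 - 6 a_3 = 0  ->  20 a_5 = 6 a_3 = -2  ->  a_5 = -1/10
Truncated series: y(x) = -1 - x - (3/2) x^2 - (1/3) x^3 - (3/8) x^4 - (1/10) x^5 + O(x^6).

a_0 = -1; a_1 = -1; a_2 = -3/2; a_3 = -1/3; a_4 = -3/8; a_5 = -1/10


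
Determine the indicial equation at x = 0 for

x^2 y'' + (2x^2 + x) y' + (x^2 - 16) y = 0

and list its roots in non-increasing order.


Divide by x^2 to reach normal form y'' + P_1(x) y' + P_2(x) y = 0 with P_1(x) = 2 + 1/x and P_2(x) = 1 - 16/x^2.
x = 0 is a singular point because the y'-coefficient 2 + 1/x has a pole at x = 0 and the y-coefficient 1 - 16/x^2 has a pole at x = 0.
It is a regular singular point because x P_1(x) = p(x) = 2x + 1 and x^2 P_2(x) = q(x) = x^2 - 16 are polynomials, hence analytic at x = 0.
p(0) = 1,  q(0) = -16.
Indicial equation: r(r-1) + p(0) r + q(0) = 0, i.e. r^2 + (p(0) - 1) r + q(0) = 0, i.e. r^2 - 16 = 0.
Discriminant: (0)^2 - 4(-16) = 64, so r = (0 ± 8)/2.
Solving: r_1 = 4, r_2 = -4.

indicial: r^2 - 16 = 0; roots r_1 = 4, r_2 = -4


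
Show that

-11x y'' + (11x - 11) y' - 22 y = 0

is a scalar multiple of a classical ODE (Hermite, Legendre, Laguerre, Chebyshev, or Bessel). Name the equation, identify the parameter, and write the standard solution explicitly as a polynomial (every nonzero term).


All three coefficients share the factor -11; dividing through by -11 gives  x y'' + (1 - x) y' + 2 y = 0.
This matches the Laguerre equation x y'' + (1 - x) y' + n y = 0 with n = 2; the polynomial solution is L_2(x).
With y = sum_k a_k x^k, matching x^k gives (k+1)k a_{k+1} + (k+1) a_{k+1} - k a_k + n a_k = 0, i.e. (k+1)^2 a_{k+1} = (k - n) a_k = (k - 2) a_k. The right side vanishes at k = 2, so the series terminates at degree 2.
Standard normalization L_n(0) = 1 gives a_0 = 1. Work upward with a_{k+1} = (k - 2) a_k / (k+1)^2:
  a_1 = (0 - 2)(1) / 1^2 = -2/1 = -2
  a_2 = (1 - 2)(-2) / 2^2 = 2/4 = 1/2
Hence L_2(x) = x^2/2 - 2 x + 1.

L_2(x); series = x^2/2 - 2 x + 1


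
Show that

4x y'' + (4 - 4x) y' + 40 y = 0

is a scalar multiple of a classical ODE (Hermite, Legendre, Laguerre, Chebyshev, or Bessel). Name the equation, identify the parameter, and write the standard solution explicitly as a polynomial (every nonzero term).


All three coefficients share the factor 4; dividing through by 4 gives  x y'' + (1 - x) y' + 10 y = 0.
This matches the Laguerre equation x y'' + (1 - x) y' + n y = 0 with n = 10; the polynomial solution is L_10(x).
With y = sum_k a_k x^k, matching x^k gives (k+1)k a_{k+1} + (k+1) a_{k+1} - k a_k + n a_k = 0, i.e. (k+1)^2 a_{k+1} = (k - n) a_k = (k - 10) a_k. The right side vanishes at k = 10, so the series terminates at degree 10.
Standard normalization L_n(0) = 1 gives a_0 = 1. Work upward with a_{k+1} = (k - 10) a_k / (k+1)^2:
  a_1 = (0 - 10)(1) / 1^2 = -10/1 = -10
  a_2 = (1 - 10)(-10) / 2^2 = 90/4 = 45/2
  a_3 = (2 - 10)(45/2) / 3^2 = -180/9 = -20
  a_4 = (3 - 10)(-20) / 4^2 = 140/16 = 35/4
  a_5 = (4 - 10)(35/4) / 5^2 = (-105/2)/25 = -21/10
  a_6 = (5 - 10)(-21/10) / 6^2 = (21/2)/36 = 7/24
  a_7 = (6 - 10)(7/24) / 7^2 = (-7/6)/49 = -1/42
  a_8 = (7 - 10)(-1/42) / 8^2 = (1/14)/64 = 1/896
  a_9 = (8 - 10)(1/896) / 9^2 = (-1/448)/81 = -1/36288
  a_10 = (9 - 10)(-1/36288) / 10^2 = (1/36288)/100 = 1/3628800
Hence L_10(x) = x^10/3628800 - x^9/36288 + x^8/896 - x^7/42 + 7 x^6/24 - 21 x^5/10 + 35 x^4/4 - 20 x^3 + 45 x^2/2 - 10 x + 1.

L_10(x); series = x^10/3628800 - x^9/36288 + x^8/896 - x^7/42 + 7 x^6/24 - 21 x^5/10 + 35 x^4/4 - 20 x^3 + 45 x^2/2 - 10 x + 1


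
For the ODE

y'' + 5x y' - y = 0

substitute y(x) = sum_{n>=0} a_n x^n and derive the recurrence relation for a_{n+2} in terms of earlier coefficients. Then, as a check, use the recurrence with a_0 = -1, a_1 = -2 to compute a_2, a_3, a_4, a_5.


Substitute y = sum_n a_n x^n.
y''(x) has coefficient (n+2)(n+1) a_{n+2} at x^n;
5 x y'(x) has coefficient 5 n a_n at x^n (shift);
-y(x) has coefficient -1 a_n at x^n.
Matching x^n: (n+2)(n+1) a_{n+2} + (5n - 1) a_n = 0.
Thus a_{n+2} = (-5n + 1) / ((n+1)(n+2)) * a_n.

Check with a_0 = -1, a_1 = -2 (apply the recurrence for n = 0, 1, 2, 3): a_0 = -1, a_1 = -2, a_2 = -1/2, a_3 = 4/3, a_4 = 3/8, a_5 = -14/15.

a_(n+2) = (-5n + 1) / ((n+1)(n+2)) * a_n; check: a_0 = -1, a_1 = -2, a_2 = -1/2, a_3 = 4/3, a_4 = 3/8, a_5 = -14/15


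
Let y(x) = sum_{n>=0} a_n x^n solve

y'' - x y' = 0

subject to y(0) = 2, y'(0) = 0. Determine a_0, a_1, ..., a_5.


Ansatz: y(x) = sum_{n>=0} a_n x^n, so y'(x) = sum_{n>=1} n a_n x^(n-1) and y''(x) = sum_{n>=2} n(n-1) a_n x^(n-2).
Substitute into P(x) y'' + Q(x) y' + R(x) y = 0 with P(x) = 1, Q(x) = -x, R(x) = 0, and match powers of x.
Initial conditions: a_0 = 2, a_1 = 0.
Setting the coefficient of each power of x to zero and solving order by order (substituting the coefficients already found):
  x^0: 2 a_2 = 0  ->  a_2 = 0
  x^1: 6 a_3 - a_1 = 0  ->  6 a_3 = a_1 = 0  ->  a_3 = 0
  x^2: 12 a_4 - 2 a_2 = 0  ->  12 a_4 = 2 a_2 = 0  ->  a_4 = 0
  x^3: 20 a_5 - 3 a_3 = 0  ->  20 a_5 = 3 a_3 = 0  ->  a_5 = 0
Truncated series: y(x) = 2 + O(x^6).

a_0 = 2; a_1 = 0; a_2 = 0; a_3 = 0; a_4 = 0; a_5 = 0


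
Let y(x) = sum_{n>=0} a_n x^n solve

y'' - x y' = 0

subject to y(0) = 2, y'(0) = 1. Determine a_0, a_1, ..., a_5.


Ansatz: y(x) = sum_{n>=0} a_n x^n, so y'(x) = sum_{n>=1} n a_n x^(n-1) and y''(x) = sum_{n>=2} n(n-1) a_n x^(n-2).
Substitute into P(x) y'' + Q(x) y' + R(x) y = 0 with P(x) = 1, Q(x) = -x, R(x) = 0, and match powers of x.
Initial conditions: a_0 = 2, a_1 = 1.
Setting the coefficient of each power of x to zero and solving order by order (substituting the coefficients already found):
  x^0: 2 a_2 = 0  ->  a_2 = 0
  x^1: 6 a_3 - a_1 = 0  ->  6 a_3 = a_1 = 1  ->  a_3 = 1/6
  x^2: 12 a_4 - 2 a_2 = 0  ->  12 a_4 = 2 a_2 = 0  ->  a_4 = 0
  x^3: 20 a_5 - 3 a_3 = 0  ->  20 a_5 = 3 a_3 = 1/2  ->  a_5 = 1/40
Truncated series: y(x) = 2 + x + (1/6) x^3 + (1/40) x^5 + O(x^6).

a_0 = 2; a_1 = 1; a_2 = 0; a_3 = 1/6; a_4 = 0; a_5 = 1/40


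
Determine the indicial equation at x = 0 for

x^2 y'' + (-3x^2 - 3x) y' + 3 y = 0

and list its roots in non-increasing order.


Divide by x^2 to reach normal form y'' + P_1(x) y' + P_2(x) y = 0 with P_1(x) = -3 - 3/x and P_2(x) = 3/x^2.
x = 0 is a singular point because the y'-coefficient -3 - 3/x has a pole at x = 0 and the y-coefficient 3/x^2 has a pole at x = 0.
It is a regular singular point because x P_1(x) = p(x) = -3x - 3 and x^2 P_2(x) = q(x) = 3 are polynomials, hence analytic at x = 0.
p(0) = -3,  q(0) = 3.
Indicial equation: r(r-1) + p(0) r + q(0) = 0, i.e. r^2 + (p(0) - 1) r + q(0) = 0, i.e. r^2 - 4 r + 3 = 0.
Discriminant: (-4)^2 - 4(3) = 4, so r = (4 ± 2)/2.
Solving: r_1 = 3, r_2 = 1.

indicial: r^2 - 4 r + 3 = 0; roots r_1 = 3, r_2 = 1


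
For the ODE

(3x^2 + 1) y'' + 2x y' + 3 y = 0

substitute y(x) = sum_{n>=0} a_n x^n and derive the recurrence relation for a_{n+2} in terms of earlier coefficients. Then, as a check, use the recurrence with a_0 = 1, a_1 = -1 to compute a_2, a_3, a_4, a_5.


Substitute y = sum_n a_n x^n.
(1 + 3 x^2) y'' contributes (n+2)(n+1) a_{n+2} + 3 n(n-1) a_n at x^n.
2 x y'(x) contributes 2 n a_n at x^n.
3 y(x) contributes 3 a_n at x^n.
Matching x^n: (n+2)(n+1) a_{n+2} + (3 n(n-1) + 2 n + 3) a_n = 0.
Thus a_{n+2} = (-3 n(n-1) - 2 n - 3) / ((n+1)(n+2)) * a_n.

Check with a_0 = 1, a_1 = -1 (apply the recurrence for n = 0, 1, 2, 3): a_0 = 1, a_1 = -1, a_2 = -3/2, a_3 = 5/6, a_4 = 13/8, a_5 = -9/8.

a_(n+2) = (-3 n(n-1) - 2 n - 3) / ((n+1)(n+2)) * a_n; check: a_0 = 1, a_1 = -1, a_2 = -3/2, a_3 = 5/6, a_4 = 13/8, a_5 = -9/8


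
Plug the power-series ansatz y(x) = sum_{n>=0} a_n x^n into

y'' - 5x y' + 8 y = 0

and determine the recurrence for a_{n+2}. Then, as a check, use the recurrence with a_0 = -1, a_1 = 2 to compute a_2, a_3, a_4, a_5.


Substitute y = sum_n a_n x^n.
y''(x) has coefficient (n+2)(n+1) a_{n+2} at x^n;
-5 x y'(x) has coefficient -5 n a_n at x^n (shift);
8 y(x) has coefficient 8 a_n at x^n.
Matching x^n: (n+2)(n+1) a_{n+2} + (-5n + 8) a_n = 0.
Thus a_{n+2} = (5n - 8) / ((n+1)(n+2)) * a_n.

Check with a_0 = -1, a_1 = 2 (apply the recurrence for n = 0, 1, 2, 3): a_0 = -1, a_1 = 2, a_2 = 4, a_3 = -1, a_4 = 2/3, a_5 = -7/20.

a_(n+2) = (5n - 8) / ((n+1)(n+2)) * a_n; check: a_0 = -1, a_1 = 2, a_2 = 4, a_3 = -1, a_4 = 2/3, a_5 = -7/20


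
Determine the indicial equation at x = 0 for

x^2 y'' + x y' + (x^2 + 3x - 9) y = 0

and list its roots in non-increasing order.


Divide by x^2 to reach normal form y'' + P_1(x) y' + P_2(x) y = 0 with P_1(x) = 1/x and P_2(x) = 1 + 3/x - 9/x^2.
x = 0 is a singular point because the y'-coefficient 1/x has a pole at x = 0 and the y-coefficient 1 + 3/x - 9/x^2 has a pole at x = 0.
It is a regular singular point because x P_1(x) = p(x) = 1 and x^2 P_2(x) = q(x) = x^2 + 3x - 9 are polynomials, hence analytic at x = 0.
p(0) = 1,  q(0) = -9.
Indicial equation: r(r-1) + p(0) r + q(0) = 0, i.e. r^2 + (p(0) - 1) r + q(0) = 0, i.e. r^2 - 9 = 0.
Discriminant: (0)^2 - 4(-9) = 36, so r = (0 ± 6)/2.
Solving: r_1 = 3, r_2 = -3.

indicial: r^2 - 9 = 0; roots r_1 = 3, r_2 = -3


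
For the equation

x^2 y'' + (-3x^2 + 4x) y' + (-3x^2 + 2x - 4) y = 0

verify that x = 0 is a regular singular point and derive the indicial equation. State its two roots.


Divide by x^2 to reach normal form y'' + P_1(x) y' + P_2(x) y = 0 with P_1(x) = -3 + 4/x and P_2(x) = -3 + 2/x - 4/x^2.
x = 0 is a singular point because the y'-coefficient -3 + 4/x has a pole at x = 0 and the y-coefficient -3 + 2/x - 4/x^2 has a pole at x = 0.
It is a regular singular point because x P_1(x) = p(x) = 4 - 3x and x^2 P_2(x) = q(x) = -3x^2 + 2x - 4 are polynomials, hence analytic at x = 0.
p(0) = 4,  q(0) = -4.
Indicial equation: r(r-1) + p(0) r + q(0) = 0, i.e. r^2 + (p(0) - 1) r + q(0) = 0, i.e. r^2 + 3 r - 4 = 0.
Discriminant: (3)^2 - 4(-4) = 25, so r = (-3 ± 5)/2.
Solving: r_1 = 1, r_2 = -4.

indicial: r^2 + 3 r - 4 = 0; roots r_1 = 1, r_2 = -4


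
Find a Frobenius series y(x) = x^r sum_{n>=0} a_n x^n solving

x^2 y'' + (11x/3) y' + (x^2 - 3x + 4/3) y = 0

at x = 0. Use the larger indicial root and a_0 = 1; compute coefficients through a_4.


Write in Frobenius form y'' + (p(x)/x) y' + (q(x)/x^2) y = 0:
  p(x) = 11/3,  q(x) = x^2 - 3x + 4/3.
Indicial equation: r(r-1) + (11/3) r + (4/3) = 0 -> roots r_1 = -2/3, r_2 = -2.
Take r = r_1 = -2/3. Let y(x) = x^r sum_{n>=0} a_n x^n with a_0 = 1.
Substitute y = x^r sum a_n x^n and match x^{r+n}. The recurrence is
  D(n) a_n - 3 a_{n-1} + 1 a_{n-2} = 0,  where D(n) = (r+n)(r+n-1) + (11/3)(r+n) + (4/3).
  a_n = [3 a_{n-1} - 1 a_{n-2}] / D(n).
Since the indicial polynomial factors as (r - r_1)(r - r_2), D(n) = (r_1 + n - r_1)(r_1 + n - r_2) = n(n + 4/3).
Evaluating step by step (a_0 = 1):
  n = 1: D(1) = 1(1 + 4/3) = 7/3; numerator = 3(1) = 3; a_1 = (3)/(7/3) = 9/7
  n = 2: D(2) = 2(2 + 4/3) = 20/3; numerator = 3(9/7) - 1(1) = 20/7; a_2 = (20/7)/(20/3) = 3/7
  n = 3: D(3) = 3(3 + 4/3) = 13; numerator = 3(3/7) - 1(9/7) = 0; a_3 = (0)/(13) = 0
  n = 4: D(4) = 4(4 + 4/3) = 64/3; numerator = 3(0) - 1(3/7) = -3/7; a_4 = (-3/7)/(64/3) = -9/448

r = -2/3; a_0 = 1; a_1 = 9/7; a_2 = 3/7; a_3 = 0; a_4 = -9/448


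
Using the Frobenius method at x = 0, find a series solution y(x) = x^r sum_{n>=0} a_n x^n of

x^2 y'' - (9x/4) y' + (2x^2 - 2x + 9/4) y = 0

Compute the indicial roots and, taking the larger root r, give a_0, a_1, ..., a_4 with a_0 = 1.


Write in Frobenius form y'' + (p(x)/x) y' + (q(x)/x^2) y = 0:
  p(x) = -9/4,  q(x) = 2x^2 - 2x + 9/4.
Indicial equation: r(r-1) + (-9/4) r + (9/4) = 0 -> roots r_1 = 9/4, r_2 = 1.
Take r = r_1 = 9/4. Let y(x) = x^r sum_{n>=0} a_n x^n with a_0 = 1.
Substitute y = x^r sum a_n x^n and match x^{r+n}. The recurrence is
  D(n) a_n - 2 a_{n-1} + 2 a_{n-2} = 0,  where D(n) = (r+n)(r+n-1) + (-9/4)(r+n) + (9/4).
  a_n = [2 a_{n-1} - 2 a_{n-2}] / D(n).
Since the indicial polynomial factors as (r - r_1)(r - r_2), D(n) = (r_1 + n - r_1)(r_1 + n - r_2) = n(n + 5/4).
Evaluating step by step (a_0 = 1):
  n = 1: D(1) = 1(1 + 5/4) = 9/4; numerator = 2(1) = 2; a_1 = (2)/(9/4) = 8/9
  n = 2: D(2) = 2(2 + 5/4) = 13/2; numerator = 2(8/9) - 2(1) = -2/9; a_2 = (-2/9)/(13/2) = -4/117
  n = 3: D(3) = 3(3 + 5/4) = 51/4; numerator = 2(-4/117) - 2(8/9) = -24/13; a_3 = (-24/13)/(51/4) = -32/221
  n = 4: D(4) = 4(4 + 5/4) = 21; numerator = 2(-32/221) - 2(-4/117) = -440/1989; a_4 = (-440/1989)/(21) = -440/41769

r = 9/4; a_0 = 1; a_1 = 8/9; a_2 = -4/117; a_3 = -32/221; a_4 = -440/41769


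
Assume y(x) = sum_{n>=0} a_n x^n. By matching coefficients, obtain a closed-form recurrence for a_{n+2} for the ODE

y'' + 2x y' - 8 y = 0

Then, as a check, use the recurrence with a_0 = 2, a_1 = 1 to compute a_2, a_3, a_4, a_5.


Substitute y = sum_n a_n x^n.
y''(x) has coefficient (n+2)(n+1) a_{n+2} at x^n;
2 x y'(x) has coefficient 2 n a_n at x^n (shift);
-8 y(x) has coefficient -8 a_n at x^n.
Matching x^n: (n+2)(n+1) a_{n+2} + (2n - 8) a_n = 0.
Thus a_{n+2} = (-2n + 8) / ((n+1)(n+2)) * a_n.

Check with a_0 = 2, a_1 = 1 (apply the recurrence for n = 0, 1, 2, 3): a_0 = 2, a_1 = 1, a_2 = 8, a_3 = 1, a_4 = 8/3, a_5 = 1/10.

a_(n+2) = (-2n + 8) / ((n+1)(n+2)) * a_n; check: a_0 = 2, a_1 = 1, a_2 = 8, a_3 = 1, a_4 = 8/3, a_5 = 1/10


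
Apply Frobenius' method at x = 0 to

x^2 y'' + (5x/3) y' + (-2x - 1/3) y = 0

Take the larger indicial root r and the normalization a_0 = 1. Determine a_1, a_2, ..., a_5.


Write in Frobenius form y'' + (p(x)/x) y' + (q(x)/x^2) y = 0:
  p(x) = 5/3,  q(x) = -2x - 1/3.
Indicial equation: r(r-1) + (5/3) r + (-1/3) = 0 -> roots r_1 = 1/3, r_2 = -1.
Take r = r_1 = 1/3. Let y(x) = x^r sum_{n>=0} a_n x^n with a_0 = 1.
Substitute y = x^r sum a_n x^n and match x^{r+n}. The recurrence is
  D(n) a_n - 2 a_{n-1} = 0,  where D(n) = (r+n)(r+n-1) + (5/3)(r+n) + (-1/3).
  a_n = 2 / D(n) * a_{n-1}.
Since the indicial polynomial factors as (r - r_1)(r - r_2), D(n) = (r_1 + n - r_1)(r_1 + n - r_2) = n(n + 4/3).
Evaluating step by step (a_0 = 1):
  n = 1: D(1) = 1(1 + 4/3) = 7/3; numerator = 2(1) = 2; a_1 = (2)/(7/3) = 6/7
  n = 2: D(2) = 2(2 + 4/3) = 20/3; numerator = 2(6/7) = 12/7; a_2 = (12/7)/(20/3) = 9/35
  n = 3: D(3) = 3(3 + 4/3) = 13; numerator = 2(9/35) = 18/35; a_3 = (18/35)/(13) = 18/455
  n = 4: D(4) = 4(4 + 4/3) = 64/3; numerator = 2(18/455) = 36/455; a_4 = (36/455)/(64/3) = 27/7280
  n = 5: D(5) = 5(5 + 4/3) = 95/3; numerator = 2(27/7280) = 27/3640; a_5 = (27/3640)/(95/3) = 81/345800

r = 1/3; a_0 = 1; a_1 = 6/7; a_2 = 9/35; a_3 = 18/455; a_4 = 27/7280; a_5 = 81/345800


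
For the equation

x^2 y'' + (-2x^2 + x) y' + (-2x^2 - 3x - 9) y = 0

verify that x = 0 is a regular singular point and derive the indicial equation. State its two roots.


Divide by x^2 to reach normal form y'' + P_1(x) y' + P_2(x) y = 0 with P_1(x) = -2 + 1/x and P_2(x) = -2 - 3/x - 9/x^2.
x = 0 is a singular point because the y'-coefficient -2 + 1/x has a pole at x = 0 and the y-coefficient -2 - 3/x - 9/x^2 has a pole at x = 0.
It is a regular singular point because x P_1(x) = p(x) = 1 - 2x and x^2 P_2(x) = q(x) = -2x^2 - 3x - 9 are polynomials, hence analytic at x = 0.
p(0) = 1,  q(0) = -9.
Indicial equation: r(r-1) + p(0) r + q(0) = 0, i.e. r^2 + (p(0) - 1) r + q(0) = 0, i.e. r^2 - 9 = 0.
Discriminant: (0)^2 - 4(-9) = 36, so r = (0 ± 6)/2.
Solving: r_1 = 3, r_2 = -3.

indicial: r^2 - 9 = 0; roots r_1 = 3, r_2 = -3


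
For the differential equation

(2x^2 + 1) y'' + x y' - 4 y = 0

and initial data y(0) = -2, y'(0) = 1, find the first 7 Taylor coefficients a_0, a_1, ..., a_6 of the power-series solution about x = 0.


Ansatz: y(x) = sum_{n>=0} a_n x^n, so y'(x) = sum_{n>=1} n a_n x^(n-1) and y''(x) = sum_{n>=2} n(n-1) a_n x^(n-2).
Substitute into P(x) y'' + Q(x) y' + R(x) y = 0 with P(x) = 2x^2 + 1, Q(x) = x, R(x) = -4, and match powers of x.
Initial conditions: a_0 = -2, a_1 = 1.
Setting the coefficient of each power of x to zero and solving order by order (substituting the coefficients already found):
  x^0: 2 a_2 - 4 a_0 = 0  ->  2 a_2 = 4 a_0 = -8  ->  a_2 = -4
  x^1: 6 a_3 - 3 a_1 = 0  ->  6 a_3 = 3 a_1 = 3  ->  a_3 = 1/2
  x^2: 12 a_4 + 2 a_2 = 0  ->  12 a_4 = -2 a_2 = 8  ->  a_4 = 2/3
  x^3: 20 a_5 + 11 a_3 = 0  ->  20 a_5 = -11 a_3 = -11/2  ->  a_5 = -11/40
  x^4: 30 a_6 + 24 a_4 = 0  ->  30 a_6 = -24 a_4 = -16  ->  a_6 = -8/15
Truncated series: y(x) = -2 + x - 4 x^2 + (1/2) x^3 + (2/3) x^4 - (11/40) x^5 - (8/15) x^6 + O(x^7).

a_0 = -2; a_1 = 1; a_2 = -4; a_3 = 1/2; a_4 = 2/3; a_5 = -11/40; a_6 = -8/15


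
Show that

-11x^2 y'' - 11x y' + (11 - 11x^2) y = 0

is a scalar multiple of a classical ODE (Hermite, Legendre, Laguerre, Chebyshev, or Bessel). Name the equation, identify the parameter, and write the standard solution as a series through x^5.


All three coefficients share the factor -11; dividing through by -11 gives  x^2 y'' + x y' + (x^2 - 1) y = 0.
This matches the Bessel equation x^2 y'' + x y' + (x^2 - nu^2) y = 0 with nu^2 = 1, so nu = 1; the solution bounded at x = 0 is J_1(x).
Frobenius at x = 0: indicial roots ±nu; for r = nu the recurrence k(k + 2nu) c_k = -c_{k-2} gives the standard series J_nu(x) = sum_{k>=0} (-1)^k / (k! (k+nu)!) (x/2)^(2k+nu). Evaluate the first 3 terms:
  k = 0: (-1)^0 / (0! * 1! * 2^1) x^1 = 1/(1*1*2) x^1 = (1/2) x^1
  k = 1: (-1)^1 / (1! * 2! * 2^3) x^3 = -1/(1*2*8) x^3 = (-1/16) x^3
  k = 2: (-1)^2 / (2! * 3! * 2^5) x^5 = 1/(2*6*32) x^5 = (1/384) x^5
Hence J_1(x) = x^5/384 - x^3/16 + x/2 + ....

J_1(x); series = x^5/384 - x^3/16 + x/2


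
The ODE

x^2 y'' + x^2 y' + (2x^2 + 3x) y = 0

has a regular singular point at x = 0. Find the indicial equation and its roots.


Divide by x^2 to reach normal form y'' + P_1(x) y' + P_2(x) y = 0 with P_1(x) = 1 and P_2(x) = 2 + 3/x.
x = 0 is a singular point because the y-coefficient 2 + 3/x has a pole at x = 0.
It is a regular singular point because x P_1(x) = p(x) = x and x^2 P_2(x) = q(x) = 2x^2 + 3x are polynomials, hence analytic at x = 0.
p(0) = 0,  q(0) = 0.
Indicial equation: r(r-1) + p(0) r + q(0) = 0, i.e. r^2 + (p(0) - 1) r + q(0) = 0, i.e. r^2 - 1 r = 0.
Discriminant: (-1)^2 - 4(0) = 1, so r = (1 ± 1)/2.
Solving: r_1 = 1, r_2 = 0.

indicial: r^2 - 1 r = 0; roots r_1 = 1, r_2 = 0


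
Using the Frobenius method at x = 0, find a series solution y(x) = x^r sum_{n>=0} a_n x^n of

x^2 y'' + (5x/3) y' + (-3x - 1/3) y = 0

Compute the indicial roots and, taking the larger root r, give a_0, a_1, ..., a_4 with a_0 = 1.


Write in Frobenius form y'' + (p(x)/x) y' + (q(x)/x^2) y = 0:
  p(x) = 5/3,  q(x) = -3x - 1/3.
Indicial equation: r(r-1) + (5/3) r + (-1/3) = 0 -> roots r_1 = 1/3, r_2 = -1.
Take r = r_1 = 1/3. Let y(x) = x^r sum_{n>=0} a_n x^n with a_0 = 1.
Substitute y = x^r sum a_n x^n and match x^{r+n}. The recurrence is
  D(n) a_n - 3 a_{n-1} = 0,  where D(n) = (r+n)(r+n-1) + (5/3)(r+n) + (-1/3).
  a_n = 3 / D(n) * a_{n-1}.
Since the indicial polynomial factors as (r - r_1)(r - r_2), D(n) = (r_1 + n - r_1)(r_1 + n - r_2) = n(n + 4/3).
Evaluating step by step (a_0 = 1):
  n = 1: D(1) = 1(1 + 4/3) = 7/3; numerator = 3(1) = 3; a_1 = (3)/(7/3) = 9/7
  n = 2: D(2) = 2(2 + 4/3) = 20/3; numerator = 3(9/7) = 27/7; a_2 = (27/7)/(20/3) = 81/140
  n = 3: D(3) = 3(3 + 4/3) = 13; numerator = 3(81/140) = 243/140; a_3 = (243/140)/(13) = 243/1820
  n = 4: D(4) = 4(4 + 4/3) = 64/3; numerator = 3(243/1820) = 729/1820; a_4 = (729/1820)/(64/3) = 2187/116480

r = 1/3; a_0 = 1; a_1 = 9/7; a_2 = 81/140; a_3 = 243/1820; a_4 = 2187/116480


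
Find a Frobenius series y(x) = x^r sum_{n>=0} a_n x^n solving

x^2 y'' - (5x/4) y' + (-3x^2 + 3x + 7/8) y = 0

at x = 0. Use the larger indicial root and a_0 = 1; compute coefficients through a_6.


Write in Frobenius form y'' + (p(x)/x) y' + (q(x)/x^2) y = 0:
  p(x) = -5/4,  q(x) = -3x^2 + 3x + 7/8.
Indicial equation: r(r-1) + (-5/4) r + (7/8) = 0 -> roots r_1 = 7/4, r_2 = 1/2.
Take r = r_1 = 7/4. Let y(x) = x^r sum_{n>=0} a_n x^n with a_0 = 1.
Substitute y = x^r sum a_n x^n and match x^{r+n}. The recurrence is
  D(n) a_n + 3 a_{n-1} - 3 a_{n-2} = 0,  where D(n) = (r+n)(r+n-1) + (-5/4)(r+n) + (7/8).
  a_n = [-3 a_{n-1} + 3 a_{n-2}] / D(n).
Since the indicial polynomial factors as (r - r_1)(r - r_2), D(n) = (r_1 + n - r_1)(r_1 + n - r_2) = n(n + 5/4).
Evaluating step by step (a_0 = 1):
  n = 1: D(1) = 1(1 + 5/4) = 9/4; numerator = -3(1) = -3; a_1 = (-3)/(9/4) = -4/3
  n = 2: D(2) = 2(2 + 5/4) = 13/2; numerator = -3(-4/3) + 3(1) = 7; a_2 = (7)/(13/2) = 14/13
  n = 3: D(3) = 3(3 + 5/4) = 51/4; numerator = -3(14/13) + 3(-4/3) = -94/13; a_3 = (-94/13)/(51/4) = -376/663
  n = 4: D(4) = 4(4 + 5/4) = 21; numerator = -3(-376/663) + 3(14/13) = 1090/221; a_4 = (1090/221)/(21) = 1090/4641
  n = 5: D(5) = 5(5 + 5/4) = 125/4; numerator = -3(1090/4641) + 3(-376/663) = -3722/1547; a_5 = (-3722/1547)/(125/4) = -14888/193375
  n = 6: D(6) = 6(6 + 5/4) = 87/2; numerator = -3(-14888/193375) + 3(1090/4641) = 10642/11375; a_6 = (10642/11375)/(87/2) = 21284/989625

r = 7/4; a_0 = 1; a_1 = -4/3; a_2 = 14/13; a_3 = -376/663; a_4 = 1090/4641; a_5 = -14888/193375; a_6 = 21284/989625
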